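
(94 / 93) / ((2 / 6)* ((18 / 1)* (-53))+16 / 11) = -517 / 161913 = -0.00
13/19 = 0.68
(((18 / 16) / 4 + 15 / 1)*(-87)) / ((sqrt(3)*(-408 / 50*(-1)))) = -118175*sqrt(3) / 2176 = -94.06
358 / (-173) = -358 / 173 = -2.07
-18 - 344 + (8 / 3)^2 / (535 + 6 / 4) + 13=-3370165 / 9657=-348.99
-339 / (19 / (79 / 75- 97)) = 813148 / 475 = 1711.89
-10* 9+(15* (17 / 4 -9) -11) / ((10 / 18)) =-4761 / 20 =-238.05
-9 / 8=-1.12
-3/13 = -0.23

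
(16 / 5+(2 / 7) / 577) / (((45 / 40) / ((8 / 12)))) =1034144 / 545265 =1.90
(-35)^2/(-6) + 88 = -697/6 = -116.17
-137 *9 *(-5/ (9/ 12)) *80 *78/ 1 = 51292800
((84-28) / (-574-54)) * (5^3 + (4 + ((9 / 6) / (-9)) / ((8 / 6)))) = -7217 / 628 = -11.49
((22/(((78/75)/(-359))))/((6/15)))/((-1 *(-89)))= -493625/2314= -213.32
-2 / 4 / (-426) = 1 / 852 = 0.00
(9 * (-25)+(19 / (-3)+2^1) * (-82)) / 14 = 391 / 42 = 9.31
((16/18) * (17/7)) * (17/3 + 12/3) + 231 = 47603/189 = 251.87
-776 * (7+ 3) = -7760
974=974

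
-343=-343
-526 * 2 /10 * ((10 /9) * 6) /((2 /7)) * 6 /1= -14728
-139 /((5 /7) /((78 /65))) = -5838 /25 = -233.52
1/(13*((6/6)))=1/13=0.08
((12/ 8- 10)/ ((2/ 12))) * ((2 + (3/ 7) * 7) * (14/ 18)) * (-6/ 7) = 170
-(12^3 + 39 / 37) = -63975 / 37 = -1729.05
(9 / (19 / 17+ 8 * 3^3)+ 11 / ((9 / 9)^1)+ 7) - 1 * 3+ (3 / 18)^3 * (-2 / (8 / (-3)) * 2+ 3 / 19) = 15.05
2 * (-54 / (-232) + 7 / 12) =142 / 87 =1.63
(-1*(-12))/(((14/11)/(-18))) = -1188/7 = -169.71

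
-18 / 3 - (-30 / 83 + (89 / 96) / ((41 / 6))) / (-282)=-92138309 / 15354336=-6.00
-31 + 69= 38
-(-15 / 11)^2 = -225 / 121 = -1.86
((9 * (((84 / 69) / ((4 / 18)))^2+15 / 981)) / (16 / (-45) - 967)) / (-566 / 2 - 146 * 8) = 701203095 / 3642069477941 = 0.00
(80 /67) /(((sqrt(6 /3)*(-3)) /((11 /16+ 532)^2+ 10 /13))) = -4721712185*sqrt(2) /83616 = -79859.23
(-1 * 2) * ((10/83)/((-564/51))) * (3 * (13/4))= 3315/15604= 0.21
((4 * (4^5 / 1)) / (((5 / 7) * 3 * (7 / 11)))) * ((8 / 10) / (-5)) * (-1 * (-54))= -25952.26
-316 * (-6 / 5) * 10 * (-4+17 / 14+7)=111864 / 7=15980.57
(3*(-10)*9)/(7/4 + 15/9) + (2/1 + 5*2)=-2748/41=-67.02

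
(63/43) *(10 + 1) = 693/43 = 16.12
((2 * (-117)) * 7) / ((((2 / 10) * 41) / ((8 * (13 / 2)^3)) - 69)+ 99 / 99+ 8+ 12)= 17993430 / 527239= 34.13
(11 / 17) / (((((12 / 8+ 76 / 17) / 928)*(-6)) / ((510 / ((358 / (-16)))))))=382.06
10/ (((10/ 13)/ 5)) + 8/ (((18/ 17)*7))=4163/ 63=66.08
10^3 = 1000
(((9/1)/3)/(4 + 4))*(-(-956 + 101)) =320.62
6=6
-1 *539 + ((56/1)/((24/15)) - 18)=-522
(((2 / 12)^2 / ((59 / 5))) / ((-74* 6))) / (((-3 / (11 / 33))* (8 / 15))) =25 / 22633344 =0.00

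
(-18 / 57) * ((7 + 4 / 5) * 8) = -1872 / 95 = -19.71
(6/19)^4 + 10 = 10.01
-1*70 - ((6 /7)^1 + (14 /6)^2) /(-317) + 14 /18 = -153560 /2219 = -69.20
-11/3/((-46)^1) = 11/138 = 0.08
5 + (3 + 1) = 9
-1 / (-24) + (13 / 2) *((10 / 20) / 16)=47 / 192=0.24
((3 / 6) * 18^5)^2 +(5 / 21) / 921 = 17264101657533701 / 19341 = 892616806656.00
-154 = -154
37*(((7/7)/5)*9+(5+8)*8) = 3914.60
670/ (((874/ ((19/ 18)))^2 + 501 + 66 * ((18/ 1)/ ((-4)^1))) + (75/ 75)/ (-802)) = 107468/ 110000395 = 0.00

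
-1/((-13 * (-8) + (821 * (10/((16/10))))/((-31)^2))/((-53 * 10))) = 2037320/420301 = 4.85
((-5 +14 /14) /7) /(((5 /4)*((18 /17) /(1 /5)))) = -136 /1575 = -0.09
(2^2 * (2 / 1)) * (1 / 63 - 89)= -44848 / 63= -711.87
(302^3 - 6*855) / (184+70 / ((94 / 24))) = 647154233 / 4744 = 136415.31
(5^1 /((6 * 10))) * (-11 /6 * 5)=-55 /72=-0.76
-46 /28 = -23 /14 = -1.64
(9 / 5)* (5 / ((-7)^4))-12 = -28803 / 2401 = -12.00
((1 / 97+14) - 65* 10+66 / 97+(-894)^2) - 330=77432257 / 97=798270.69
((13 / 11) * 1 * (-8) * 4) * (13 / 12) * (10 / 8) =-1690 / 33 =-51.21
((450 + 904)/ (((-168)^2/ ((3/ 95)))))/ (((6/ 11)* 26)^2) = 81917/ 10875271680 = 0.00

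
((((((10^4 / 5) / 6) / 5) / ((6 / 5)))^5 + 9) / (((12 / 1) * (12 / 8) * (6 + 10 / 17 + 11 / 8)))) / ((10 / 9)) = 1062500018068994 / 319750335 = 3322905.10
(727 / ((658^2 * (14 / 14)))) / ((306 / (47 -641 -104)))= -253723 / 66243492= -0.00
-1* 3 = -3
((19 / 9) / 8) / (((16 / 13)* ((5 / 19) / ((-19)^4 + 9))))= 61163869 / 576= 106187.27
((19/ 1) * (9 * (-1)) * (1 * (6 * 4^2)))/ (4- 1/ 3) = -49248/ 11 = -4477.09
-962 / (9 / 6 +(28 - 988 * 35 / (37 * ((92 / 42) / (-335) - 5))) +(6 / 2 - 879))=2507312548 / 1719738061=1.46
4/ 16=1/ 4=0.25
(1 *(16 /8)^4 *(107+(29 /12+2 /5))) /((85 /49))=1291444 /1275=1012.90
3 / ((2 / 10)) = 15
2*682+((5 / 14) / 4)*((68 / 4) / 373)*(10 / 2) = 28491657 / 20888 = 1364.02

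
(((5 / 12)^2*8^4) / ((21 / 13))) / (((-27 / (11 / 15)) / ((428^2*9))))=-19711933.78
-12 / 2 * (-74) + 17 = 461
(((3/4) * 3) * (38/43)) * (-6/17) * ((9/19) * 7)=-1701/731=-2.33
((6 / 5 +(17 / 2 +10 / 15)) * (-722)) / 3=-112271 / 45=-2494.91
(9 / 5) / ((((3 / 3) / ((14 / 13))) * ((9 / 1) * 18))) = 7 / 585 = 0.01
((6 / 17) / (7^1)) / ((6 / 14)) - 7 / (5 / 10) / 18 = -0.66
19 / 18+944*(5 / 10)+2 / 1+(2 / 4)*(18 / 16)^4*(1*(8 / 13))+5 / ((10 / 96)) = 523.55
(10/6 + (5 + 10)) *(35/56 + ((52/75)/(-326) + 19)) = 1919117/5868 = 327.05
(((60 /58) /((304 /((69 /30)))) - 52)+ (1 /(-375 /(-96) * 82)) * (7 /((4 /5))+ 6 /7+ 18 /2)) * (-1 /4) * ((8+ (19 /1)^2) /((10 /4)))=147828600729 /77140000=1916.37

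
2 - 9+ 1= -6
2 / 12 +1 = 7 / 6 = 1.17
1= 1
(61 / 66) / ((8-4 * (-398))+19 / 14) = 427 / 739827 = 0.00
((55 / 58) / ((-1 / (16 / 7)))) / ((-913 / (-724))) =-28960 / 16849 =-1.72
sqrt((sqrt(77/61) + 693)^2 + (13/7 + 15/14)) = sqrt(16571016 * sqrt(4697) + 350256336150)/854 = 694.13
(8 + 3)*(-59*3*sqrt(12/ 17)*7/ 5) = -2290.13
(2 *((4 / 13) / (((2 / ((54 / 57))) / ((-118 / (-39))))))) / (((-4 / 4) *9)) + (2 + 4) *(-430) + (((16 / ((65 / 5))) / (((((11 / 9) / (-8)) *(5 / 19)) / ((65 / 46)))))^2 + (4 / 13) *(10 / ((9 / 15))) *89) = -155707740268 / 616598697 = -252.53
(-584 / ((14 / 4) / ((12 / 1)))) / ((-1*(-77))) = -14016 / 539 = -26.00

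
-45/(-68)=45/68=0.66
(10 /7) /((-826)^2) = 5 /2387966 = 0.00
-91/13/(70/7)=-7/10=-0.70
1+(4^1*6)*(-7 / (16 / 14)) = -146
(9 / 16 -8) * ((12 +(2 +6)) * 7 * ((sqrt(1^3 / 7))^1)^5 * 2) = -85 * sqrt(7) / 14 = -16.06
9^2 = 81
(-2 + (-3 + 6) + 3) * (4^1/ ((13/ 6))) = 96/ 13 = 7.38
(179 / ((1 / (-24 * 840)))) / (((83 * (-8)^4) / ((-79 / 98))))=8.56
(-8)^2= 64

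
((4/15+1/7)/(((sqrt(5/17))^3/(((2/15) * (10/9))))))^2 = 145346192/1004653125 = 0.14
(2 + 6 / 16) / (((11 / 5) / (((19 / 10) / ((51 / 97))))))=3.90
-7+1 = -6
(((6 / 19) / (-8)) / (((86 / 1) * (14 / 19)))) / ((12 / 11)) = -11 / 19264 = -0.00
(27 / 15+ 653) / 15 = 3274 / 75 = 43.65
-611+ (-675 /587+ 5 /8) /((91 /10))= -611.06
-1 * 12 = -12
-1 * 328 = -328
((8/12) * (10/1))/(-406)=-10/609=-0.02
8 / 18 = 0.44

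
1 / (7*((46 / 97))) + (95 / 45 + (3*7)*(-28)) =-1697033 / 2898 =-585.59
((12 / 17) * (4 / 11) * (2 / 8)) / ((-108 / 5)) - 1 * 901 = -1516388 / 1683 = -901.00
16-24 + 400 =392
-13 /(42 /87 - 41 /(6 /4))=1131 /2336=0.48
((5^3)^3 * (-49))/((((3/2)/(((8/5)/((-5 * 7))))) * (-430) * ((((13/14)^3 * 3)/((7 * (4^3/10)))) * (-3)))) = 107564800000/2550717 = 42170.42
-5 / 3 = -1.67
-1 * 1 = -1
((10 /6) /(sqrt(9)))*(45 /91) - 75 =-6800 /91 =-74.73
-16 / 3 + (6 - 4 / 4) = -0.33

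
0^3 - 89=-89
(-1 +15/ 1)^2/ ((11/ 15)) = 2940/ 11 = 267.27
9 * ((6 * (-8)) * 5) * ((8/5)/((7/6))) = -20736/7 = -2962.29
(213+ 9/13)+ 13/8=22393/104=215.32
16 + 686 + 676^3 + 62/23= 308916480.70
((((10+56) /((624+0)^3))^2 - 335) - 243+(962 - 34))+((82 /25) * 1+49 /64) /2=352.02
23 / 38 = 0.61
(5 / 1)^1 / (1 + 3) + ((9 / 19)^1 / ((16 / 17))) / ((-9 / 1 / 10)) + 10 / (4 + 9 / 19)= 7561 / 2584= 2.93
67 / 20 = 3.35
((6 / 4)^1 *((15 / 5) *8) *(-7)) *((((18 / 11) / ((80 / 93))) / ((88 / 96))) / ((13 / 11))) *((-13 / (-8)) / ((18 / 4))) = -17577 / 110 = -159.79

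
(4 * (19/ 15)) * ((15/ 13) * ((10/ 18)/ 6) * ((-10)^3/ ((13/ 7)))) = -1330000/ 4563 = -291.47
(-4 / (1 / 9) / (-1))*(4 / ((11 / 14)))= 2016 / 11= 183.27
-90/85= -18/17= -1.06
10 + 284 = 294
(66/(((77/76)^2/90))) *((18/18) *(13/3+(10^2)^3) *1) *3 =9357160547520/539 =17360223650.32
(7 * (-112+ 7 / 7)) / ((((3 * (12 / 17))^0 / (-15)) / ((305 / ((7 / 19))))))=9648675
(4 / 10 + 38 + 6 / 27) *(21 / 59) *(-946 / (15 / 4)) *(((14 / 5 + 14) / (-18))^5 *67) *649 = 18247635872553472 / 170859375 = 106799149.14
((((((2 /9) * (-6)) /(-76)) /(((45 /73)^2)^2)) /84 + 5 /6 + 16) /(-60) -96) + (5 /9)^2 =-113057586621991 /1178027550000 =-95.97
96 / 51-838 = -14214 / 17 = -836.12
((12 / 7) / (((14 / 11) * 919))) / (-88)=-3 / 180124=-0.00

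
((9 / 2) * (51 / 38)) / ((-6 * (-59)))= 153 / 8968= 0.02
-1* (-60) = 60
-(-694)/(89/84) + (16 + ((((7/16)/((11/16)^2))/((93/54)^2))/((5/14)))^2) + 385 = 1056.77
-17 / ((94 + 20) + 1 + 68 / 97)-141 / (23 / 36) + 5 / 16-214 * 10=-9749140315 / 4130064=-2360.53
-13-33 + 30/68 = -45.56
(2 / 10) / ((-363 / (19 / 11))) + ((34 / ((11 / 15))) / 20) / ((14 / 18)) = 832819 / 279510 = 2.98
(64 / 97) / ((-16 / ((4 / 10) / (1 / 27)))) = -216 / 485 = -0.45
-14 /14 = -1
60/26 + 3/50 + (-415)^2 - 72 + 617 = 112302039/650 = 172772.37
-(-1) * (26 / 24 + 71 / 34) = 3.17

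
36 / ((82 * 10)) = 9 / 205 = 0.04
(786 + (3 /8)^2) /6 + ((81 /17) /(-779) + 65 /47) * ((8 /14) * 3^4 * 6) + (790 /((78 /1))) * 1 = 11386626690287 /21749879424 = 523.53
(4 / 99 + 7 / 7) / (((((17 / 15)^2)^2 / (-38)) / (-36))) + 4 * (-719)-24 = -1871734900 / 918731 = -2037.30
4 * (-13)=-52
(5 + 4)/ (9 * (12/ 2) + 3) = 3/ 19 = 0.16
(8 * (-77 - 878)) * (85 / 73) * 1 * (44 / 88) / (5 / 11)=-714340 / 73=-9785.48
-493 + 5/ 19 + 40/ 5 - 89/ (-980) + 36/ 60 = -9012937/ 18620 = -484.05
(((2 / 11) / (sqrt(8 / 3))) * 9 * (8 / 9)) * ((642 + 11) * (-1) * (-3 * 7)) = 54852 * sqrt(6) / 11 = 12214.49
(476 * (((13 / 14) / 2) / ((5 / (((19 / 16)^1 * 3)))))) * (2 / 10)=12597 / 400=31.49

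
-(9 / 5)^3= -729 / 125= -5.83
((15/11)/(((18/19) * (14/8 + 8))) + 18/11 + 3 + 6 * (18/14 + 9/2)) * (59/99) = 20994560/891891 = 23.54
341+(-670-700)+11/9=-9250/9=-1027.78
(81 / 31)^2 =6561 / 961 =6.83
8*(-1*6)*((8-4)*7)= -1344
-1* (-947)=947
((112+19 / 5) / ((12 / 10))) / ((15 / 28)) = 2702 / 15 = 180.13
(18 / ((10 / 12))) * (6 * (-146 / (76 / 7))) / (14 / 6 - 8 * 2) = 496692 / 3895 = 127.52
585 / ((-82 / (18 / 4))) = -5265 / 164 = -32.10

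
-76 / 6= -38 / 3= -12.67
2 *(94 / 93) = 188 / 93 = 2.02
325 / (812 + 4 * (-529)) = -325 / 1304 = -0.25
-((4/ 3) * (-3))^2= -16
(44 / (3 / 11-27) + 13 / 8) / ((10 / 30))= -25 / 392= -0.06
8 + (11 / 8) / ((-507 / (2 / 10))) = 162229 / 20280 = 8.00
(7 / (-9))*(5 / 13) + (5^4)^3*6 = 171386718715 / 117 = 1464843749.70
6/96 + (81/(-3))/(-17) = 449/272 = 1.65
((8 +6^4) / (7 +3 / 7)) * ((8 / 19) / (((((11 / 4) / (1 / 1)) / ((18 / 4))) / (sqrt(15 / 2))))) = 164304 * sqrt(30) / 2717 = 331.22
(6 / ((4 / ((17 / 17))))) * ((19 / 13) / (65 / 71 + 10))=4047 / 20150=0.20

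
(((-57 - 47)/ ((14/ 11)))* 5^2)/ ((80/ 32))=-5720/ 7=-817.14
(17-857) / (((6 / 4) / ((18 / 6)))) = -1680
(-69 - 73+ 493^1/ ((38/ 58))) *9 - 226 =100097/ 19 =5268.26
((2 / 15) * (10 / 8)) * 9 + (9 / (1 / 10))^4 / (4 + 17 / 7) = 20412003 / 2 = 10206001.50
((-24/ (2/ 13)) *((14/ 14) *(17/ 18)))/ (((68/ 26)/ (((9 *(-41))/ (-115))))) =-20787/ 115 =-180.76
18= 18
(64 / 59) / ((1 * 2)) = 32 / 59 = 0.54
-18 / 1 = -18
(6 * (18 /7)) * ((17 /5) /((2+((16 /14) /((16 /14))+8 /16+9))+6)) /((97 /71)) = 260712 /125615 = 2.08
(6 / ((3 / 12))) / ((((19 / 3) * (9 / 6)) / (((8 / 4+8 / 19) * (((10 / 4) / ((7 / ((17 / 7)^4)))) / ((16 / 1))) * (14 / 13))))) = 57629490 / 11267893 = 5.11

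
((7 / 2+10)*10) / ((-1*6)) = -22.50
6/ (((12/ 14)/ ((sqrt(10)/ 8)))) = 7*sqrt(10)/ 8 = 2.77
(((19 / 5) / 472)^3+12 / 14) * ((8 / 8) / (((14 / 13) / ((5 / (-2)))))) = -1025252592169 / 515254835200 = -1.99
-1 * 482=-482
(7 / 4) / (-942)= -0.00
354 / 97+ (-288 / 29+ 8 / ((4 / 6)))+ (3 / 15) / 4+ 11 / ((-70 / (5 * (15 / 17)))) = 33977977 / 6694940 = 5.08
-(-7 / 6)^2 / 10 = -0.14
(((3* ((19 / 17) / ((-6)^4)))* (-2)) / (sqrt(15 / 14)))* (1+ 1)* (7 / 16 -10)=19* sqrt(210) / 2880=0.10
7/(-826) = -1/118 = -0.01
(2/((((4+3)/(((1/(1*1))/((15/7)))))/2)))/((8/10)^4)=125/192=0.65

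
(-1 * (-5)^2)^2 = 625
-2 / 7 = -0.29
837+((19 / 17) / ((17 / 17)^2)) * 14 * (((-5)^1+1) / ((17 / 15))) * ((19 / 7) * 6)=-18027 / 289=-62.38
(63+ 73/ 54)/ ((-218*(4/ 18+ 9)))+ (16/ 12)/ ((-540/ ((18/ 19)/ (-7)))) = -6860249/ 216585180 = -0.03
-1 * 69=-69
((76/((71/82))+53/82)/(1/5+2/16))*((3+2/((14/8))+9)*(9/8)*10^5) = 1170999000000/2911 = 402266918.58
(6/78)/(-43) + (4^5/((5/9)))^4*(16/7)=64521083944314072809/2445625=26382247459980.20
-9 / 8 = -1.12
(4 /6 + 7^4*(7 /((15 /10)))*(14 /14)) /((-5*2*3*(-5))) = 16808 /225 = 74.70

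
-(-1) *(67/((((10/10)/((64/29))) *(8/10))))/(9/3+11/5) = 35.54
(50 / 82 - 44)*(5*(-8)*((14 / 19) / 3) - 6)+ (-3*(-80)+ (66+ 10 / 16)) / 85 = 8917887 / 12920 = 690.24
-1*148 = -148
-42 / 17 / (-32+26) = 7 / 17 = 0.41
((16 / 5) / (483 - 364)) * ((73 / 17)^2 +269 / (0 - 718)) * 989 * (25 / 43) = 3448602520 / 12346369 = 279.32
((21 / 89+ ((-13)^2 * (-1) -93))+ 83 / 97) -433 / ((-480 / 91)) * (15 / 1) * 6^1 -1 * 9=983216393 / 138128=7118.15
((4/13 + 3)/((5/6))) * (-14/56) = -129/130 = -0.99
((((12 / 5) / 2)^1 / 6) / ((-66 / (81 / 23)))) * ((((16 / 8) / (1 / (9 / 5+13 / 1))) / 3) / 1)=-666 / 6325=-0.11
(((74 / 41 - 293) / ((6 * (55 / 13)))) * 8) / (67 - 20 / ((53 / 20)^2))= -1743905852 / 1219073295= -1.43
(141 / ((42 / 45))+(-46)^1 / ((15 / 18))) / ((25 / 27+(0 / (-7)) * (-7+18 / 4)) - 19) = -181197 / 34160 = -5.30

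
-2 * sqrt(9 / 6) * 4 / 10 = -2 * sqrt(6) / 5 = -0.98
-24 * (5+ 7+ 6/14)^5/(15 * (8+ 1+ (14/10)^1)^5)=-3115130754375/798761145728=-3.90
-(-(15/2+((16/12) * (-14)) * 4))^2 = -162409/36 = -4511.36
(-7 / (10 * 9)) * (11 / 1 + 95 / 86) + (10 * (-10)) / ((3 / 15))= -1292429 / 2580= -500.94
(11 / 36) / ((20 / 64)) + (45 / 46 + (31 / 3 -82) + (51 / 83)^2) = -988705519 / 14260230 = -69.33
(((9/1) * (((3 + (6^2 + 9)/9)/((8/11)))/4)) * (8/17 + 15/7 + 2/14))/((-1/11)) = -89298/119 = -750.40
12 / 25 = 0.48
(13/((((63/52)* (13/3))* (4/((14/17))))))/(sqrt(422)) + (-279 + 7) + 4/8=-543/2 + 13* sqrt(422)/10761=-271.48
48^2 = 2304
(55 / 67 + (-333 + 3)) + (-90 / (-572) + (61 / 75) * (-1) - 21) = -504202657 / 1437150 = -350.84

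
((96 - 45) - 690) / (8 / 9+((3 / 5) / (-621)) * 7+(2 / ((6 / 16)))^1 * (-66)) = 661365 / 363407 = 1.82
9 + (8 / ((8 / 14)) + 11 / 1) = 34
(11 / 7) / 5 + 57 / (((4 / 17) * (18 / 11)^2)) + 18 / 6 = 93.78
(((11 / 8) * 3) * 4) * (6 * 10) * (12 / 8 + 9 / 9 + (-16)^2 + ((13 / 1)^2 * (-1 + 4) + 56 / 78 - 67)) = 8998935 / 13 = 692225.77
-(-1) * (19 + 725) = 744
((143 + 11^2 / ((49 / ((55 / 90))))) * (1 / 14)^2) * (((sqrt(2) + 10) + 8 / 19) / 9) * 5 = 637285 * sqrt(2) / 1555848 + 7010135 / 1642284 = 4.85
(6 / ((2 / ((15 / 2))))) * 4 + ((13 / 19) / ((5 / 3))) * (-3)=88.77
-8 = -8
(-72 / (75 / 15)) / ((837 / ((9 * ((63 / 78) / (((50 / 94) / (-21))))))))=248724 / 50375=4.94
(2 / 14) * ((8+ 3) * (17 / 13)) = 187 / 91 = 2.05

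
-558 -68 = -626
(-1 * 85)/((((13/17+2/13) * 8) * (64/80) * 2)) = -93925/12992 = -7.23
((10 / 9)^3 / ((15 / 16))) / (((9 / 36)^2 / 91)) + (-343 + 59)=4038092 / 2187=1846.41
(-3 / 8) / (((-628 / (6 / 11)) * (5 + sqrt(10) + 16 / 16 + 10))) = 3 / 141614 - 3 * sqrt(10) / 2265824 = 0.00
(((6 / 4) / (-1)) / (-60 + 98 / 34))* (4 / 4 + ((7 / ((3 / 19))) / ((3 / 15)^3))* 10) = 1455.36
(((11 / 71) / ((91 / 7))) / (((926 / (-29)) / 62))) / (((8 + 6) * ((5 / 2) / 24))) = -237336 / 14957215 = -0.02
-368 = -368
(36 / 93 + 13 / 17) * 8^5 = 19890176 / 527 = 37742.27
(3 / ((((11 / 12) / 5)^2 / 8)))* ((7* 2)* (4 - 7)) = -3628800 / 121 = -29990.08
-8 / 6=-4 / 3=-1.33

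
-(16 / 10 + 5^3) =-633 / 5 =-126.60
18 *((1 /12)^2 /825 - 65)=-7721999 /6600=-1170.00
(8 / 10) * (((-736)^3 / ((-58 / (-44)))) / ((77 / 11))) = -35084566528 / 1015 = -34566075.40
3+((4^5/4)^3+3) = 16777222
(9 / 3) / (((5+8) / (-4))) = -0.92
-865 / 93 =-9.30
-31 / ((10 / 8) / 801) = -99324 / 5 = -19864.80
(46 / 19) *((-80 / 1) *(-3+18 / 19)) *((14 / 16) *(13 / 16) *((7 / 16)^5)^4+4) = 2776080570663481871837160100455 / 1745688883523524528275718144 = 1590.25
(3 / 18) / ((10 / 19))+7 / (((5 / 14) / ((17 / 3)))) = 6683 / 60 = 111.38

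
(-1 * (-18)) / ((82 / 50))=450 / 41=10.98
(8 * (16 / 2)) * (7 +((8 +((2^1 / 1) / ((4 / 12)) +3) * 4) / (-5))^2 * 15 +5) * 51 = 19153152 / 5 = 3830630.40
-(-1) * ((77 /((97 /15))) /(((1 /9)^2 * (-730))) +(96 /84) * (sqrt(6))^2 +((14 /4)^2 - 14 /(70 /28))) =12080401 /991340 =12.19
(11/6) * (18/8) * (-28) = -231/2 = -115.50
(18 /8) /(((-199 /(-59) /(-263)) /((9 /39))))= -418959 /10348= -40.49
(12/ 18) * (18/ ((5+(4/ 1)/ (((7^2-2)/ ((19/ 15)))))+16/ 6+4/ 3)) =8460/ 6421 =1.32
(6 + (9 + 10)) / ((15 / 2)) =10 / 3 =3.33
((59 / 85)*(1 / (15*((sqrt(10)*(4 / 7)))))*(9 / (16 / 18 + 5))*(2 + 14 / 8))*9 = 301077*sqrt(10) / 720800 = 1.32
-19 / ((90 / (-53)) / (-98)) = -49343 / 45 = -1096.51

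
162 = 162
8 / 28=2 / 7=0.29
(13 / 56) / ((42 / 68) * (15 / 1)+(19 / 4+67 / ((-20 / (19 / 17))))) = 1105 / 48888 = 0.02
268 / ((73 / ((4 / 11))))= 1072 / 803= 1.33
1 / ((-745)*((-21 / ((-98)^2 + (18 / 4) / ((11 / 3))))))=42263 / 68838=0.61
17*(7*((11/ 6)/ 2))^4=597601697/ 20736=28819.53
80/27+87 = 2429/27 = 89.96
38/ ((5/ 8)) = 304/ 5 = 60.80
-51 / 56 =-0.91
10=10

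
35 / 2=17.50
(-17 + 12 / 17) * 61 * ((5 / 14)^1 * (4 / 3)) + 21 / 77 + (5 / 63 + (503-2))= 330419 / 11781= 28.05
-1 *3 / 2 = -3 / 2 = -1.50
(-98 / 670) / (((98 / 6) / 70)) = -42 / 67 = -0.63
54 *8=432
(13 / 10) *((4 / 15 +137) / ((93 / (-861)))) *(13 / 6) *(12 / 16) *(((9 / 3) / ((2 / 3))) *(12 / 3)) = -299603031 / 6200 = -48323.07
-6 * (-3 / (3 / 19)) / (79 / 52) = 5928 / 79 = 75.04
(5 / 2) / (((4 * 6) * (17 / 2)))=5 / 408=0.01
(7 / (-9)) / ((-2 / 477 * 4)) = 371 / 8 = 46.38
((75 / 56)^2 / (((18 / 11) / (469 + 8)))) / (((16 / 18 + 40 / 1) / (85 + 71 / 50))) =5101264575 / 4616192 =1105.08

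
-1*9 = -9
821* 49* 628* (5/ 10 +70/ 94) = 1477933002/ 47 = 31445383.02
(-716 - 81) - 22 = -819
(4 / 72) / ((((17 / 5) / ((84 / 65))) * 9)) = 14 / 5967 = 0.00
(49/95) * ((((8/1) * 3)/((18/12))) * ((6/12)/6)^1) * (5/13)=196/741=0.26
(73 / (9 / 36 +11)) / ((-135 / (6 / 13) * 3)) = -584 / 78975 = -0.01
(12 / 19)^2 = 144 / 361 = 0.40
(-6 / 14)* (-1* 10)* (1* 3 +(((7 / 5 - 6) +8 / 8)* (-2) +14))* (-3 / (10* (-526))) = 1089 / 18410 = 0.06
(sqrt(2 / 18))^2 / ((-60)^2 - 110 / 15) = 1 / 32334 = 0.00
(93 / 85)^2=8649 / 7225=1.20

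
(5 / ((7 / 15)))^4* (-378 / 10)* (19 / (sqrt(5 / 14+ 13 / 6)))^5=-3807582548203125* sqrt(1113) / 1042139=-121890893602.74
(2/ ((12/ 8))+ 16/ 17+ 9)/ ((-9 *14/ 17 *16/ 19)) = -10925/ 6048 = -1.81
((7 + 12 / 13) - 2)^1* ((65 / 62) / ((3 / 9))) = 18.63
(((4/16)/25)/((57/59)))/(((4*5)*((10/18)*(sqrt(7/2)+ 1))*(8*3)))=-59/3800000+ 59*sqrt(14)/7600000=0.00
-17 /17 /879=-1 /879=-0.00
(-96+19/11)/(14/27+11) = -27999/3421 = -8.18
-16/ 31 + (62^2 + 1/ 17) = 2025547/ 527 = 3843.54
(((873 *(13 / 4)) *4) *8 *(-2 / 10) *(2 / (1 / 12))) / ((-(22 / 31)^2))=523506672 / 605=865300.28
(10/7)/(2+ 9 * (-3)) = -2/35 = -0.06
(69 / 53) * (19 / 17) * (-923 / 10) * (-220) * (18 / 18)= 26621166 / 901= 29546.24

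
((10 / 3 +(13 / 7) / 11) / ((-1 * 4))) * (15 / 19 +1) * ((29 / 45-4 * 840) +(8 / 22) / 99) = 251565351263 / 47796210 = 5263.29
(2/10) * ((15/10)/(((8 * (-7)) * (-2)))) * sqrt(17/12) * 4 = sqrt(51)/560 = 0.01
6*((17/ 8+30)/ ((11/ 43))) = 33153/ 44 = 753.48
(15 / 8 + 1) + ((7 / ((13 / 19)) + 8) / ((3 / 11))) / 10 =4971 / 520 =9.56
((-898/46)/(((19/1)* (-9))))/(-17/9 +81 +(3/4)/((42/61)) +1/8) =6286/4422877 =0.00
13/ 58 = 0.22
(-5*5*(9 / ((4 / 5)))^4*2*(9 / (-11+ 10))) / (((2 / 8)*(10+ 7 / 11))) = 1127671875 / 416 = 2710749.70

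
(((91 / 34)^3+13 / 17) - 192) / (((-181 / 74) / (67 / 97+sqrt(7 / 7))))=10259078097 / 86257541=118.94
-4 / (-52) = 1 / 13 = 0.08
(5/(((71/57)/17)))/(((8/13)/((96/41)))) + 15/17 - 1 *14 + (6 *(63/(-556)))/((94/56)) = 79570265869/323298571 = 246.12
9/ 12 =3/ 4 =0.75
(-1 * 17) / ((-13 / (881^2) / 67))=884047379 / 13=68003644.54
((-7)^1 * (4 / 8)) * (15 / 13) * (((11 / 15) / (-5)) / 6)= 77 / 780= 0.10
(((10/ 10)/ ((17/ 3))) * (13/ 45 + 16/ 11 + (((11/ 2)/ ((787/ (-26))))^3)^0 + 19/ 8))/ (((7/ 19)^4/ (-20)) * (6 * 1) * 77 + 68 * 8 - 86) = 2641476349/ 1338132091956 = 0.00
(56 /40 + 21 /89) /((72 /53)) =4823 /4005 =1.20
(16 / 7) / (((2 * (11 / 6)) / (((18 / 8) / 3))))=36 / 77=0.47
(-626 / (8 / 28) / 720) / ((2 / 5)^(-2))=-2191 / 4500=-0.49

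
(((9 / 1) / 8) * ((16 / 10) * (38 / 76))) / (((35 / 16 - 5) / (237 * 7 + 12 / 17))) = -45144 / 85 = -531.11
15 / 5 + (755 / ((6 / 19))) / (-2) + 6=-14237 / 12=-1186.42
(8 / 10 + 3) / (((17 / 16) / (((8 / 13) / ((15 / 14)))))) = 34048 / 16575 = 2.05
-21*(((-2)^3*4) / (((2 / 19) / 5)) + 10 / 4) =63735 / 2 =31867.50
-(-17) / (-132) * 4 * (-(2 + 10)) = 68 / 11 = 6.18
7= 7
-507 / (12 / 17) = -2873 / 4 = -718.25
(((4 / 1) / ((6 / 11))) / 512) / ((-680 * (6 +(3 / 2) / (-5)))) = -11 / 2976768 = -0.00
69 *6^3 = 14904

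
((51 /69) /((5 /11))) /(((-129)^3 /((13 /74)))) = -2431 /18268323390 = -0.00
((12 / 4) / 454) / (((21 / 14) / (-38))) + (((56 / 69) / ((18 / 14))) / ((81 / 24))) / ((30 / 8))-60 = -60.12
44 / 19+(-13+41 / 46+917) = 792899 / 874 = 907.21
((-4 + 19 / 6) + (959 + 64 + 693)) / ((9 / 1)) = 10291 / 54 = 190.57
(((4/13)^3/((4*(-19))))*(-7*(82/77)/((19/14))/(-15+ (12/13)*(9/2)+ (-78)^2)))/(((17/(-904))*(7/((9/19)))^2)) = -64046592/758712318661297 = -0.00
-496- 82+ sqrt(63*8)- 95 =-673+ 6*sqrt(14) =-650.55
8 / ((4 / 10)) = 20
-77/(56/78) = -429/4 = -107.25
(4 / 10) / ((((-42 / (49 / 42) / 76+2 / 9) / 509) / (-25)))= 20241.63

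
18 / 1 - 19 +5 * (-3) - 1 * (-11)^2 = -137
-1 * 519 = -519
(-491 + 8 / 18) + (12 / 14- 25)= -32426 / 63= -514.70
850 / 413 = 2.06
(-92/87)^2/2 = 4232/7569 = 0.56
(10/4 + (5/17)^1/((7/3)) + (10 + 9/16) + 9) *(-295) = -6545.62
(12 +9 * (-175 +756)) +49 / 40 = 209689 / 40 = 5242.22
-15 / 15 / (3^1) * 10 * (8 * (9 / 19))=-240 / 19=-12.63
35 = 35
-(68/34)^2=-4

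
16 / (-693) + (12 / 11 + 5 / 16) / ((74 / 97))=1490473 / 820512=1.82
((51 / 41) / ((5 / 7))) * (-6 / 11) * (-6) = 12852 / 2255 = 5.70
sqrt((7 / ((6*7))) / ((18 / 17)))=sqrt(51) / 18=0.40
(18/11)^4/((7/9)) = 944784/102487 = 9.22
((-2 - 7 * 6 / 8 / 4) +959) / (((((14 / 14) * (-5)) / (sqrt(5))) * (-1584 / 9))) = 15291 * sqrt(5) / 14080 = 2.43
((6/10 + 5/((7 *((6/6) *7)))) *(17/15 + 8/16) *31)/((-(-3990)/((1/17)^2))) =1333/43241625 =0.00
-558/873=-62/97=-0.64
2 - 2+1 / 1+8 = 9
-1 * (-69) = 69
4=4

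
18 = 18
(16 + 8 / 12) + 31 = 143 / 3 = 47.67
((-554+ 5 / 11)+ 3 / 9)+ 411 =-4693 / 33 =-142.21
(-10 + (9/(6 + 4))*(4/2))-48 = -281/5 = -56.20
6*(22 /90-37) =-3308 /15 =-220.53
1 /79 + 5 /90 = 97 /1422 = 0.07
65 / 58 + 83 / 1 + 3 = 5053 / 58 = 87.12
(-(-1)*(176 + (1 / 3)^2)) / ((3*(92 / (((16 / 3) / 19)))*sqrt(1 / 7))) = 6340*sqrt(7) / 35397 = 0.47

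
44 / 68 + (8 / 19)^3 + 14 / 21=485665 / 349809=1.39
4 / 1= 4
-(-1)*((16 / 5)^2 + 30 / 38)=5239 / 475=11.03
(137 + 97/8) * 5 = 5965/8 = 745.62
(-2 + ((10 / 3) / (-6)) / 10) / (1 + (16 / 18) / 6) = -111 / 62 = -1.79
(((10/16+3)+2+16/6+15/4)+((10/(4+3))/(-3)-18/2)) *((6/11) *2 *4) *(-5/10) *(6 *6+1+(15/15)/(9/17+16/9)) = -5695234/27181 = -209.53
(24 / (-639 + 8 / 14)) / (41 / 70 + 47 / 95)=-74480 / 2140651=-0.03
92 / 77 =1.19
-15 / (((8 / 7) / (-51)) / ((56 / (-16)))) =-37485 / 16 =-2342.81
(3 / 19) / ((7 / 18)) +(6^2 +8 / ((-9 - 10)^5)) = 631014226 / 17332693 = 36.41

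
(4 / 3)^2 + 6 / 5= 134 / 45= 2.98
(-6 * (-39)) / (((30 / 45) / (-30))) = -10530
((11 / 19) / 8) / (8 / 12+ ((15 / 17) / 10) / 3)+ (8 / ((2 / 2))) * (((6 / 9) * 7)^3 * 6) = 236911033 / 48564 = 4878.33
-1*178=-178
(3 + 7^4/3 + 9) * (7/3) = 17059/9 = 1895.44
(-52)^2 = 2704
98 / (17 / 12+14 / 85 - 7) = -99960 / 5527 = -18.09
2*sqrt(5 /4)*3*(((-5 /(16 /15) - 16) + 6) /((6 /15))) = -3525*sqrt(5) /32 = -246.32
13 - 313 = -300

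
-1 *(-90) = 90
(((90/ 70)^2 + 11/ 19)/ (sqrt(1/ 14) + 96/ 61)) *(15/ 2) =182531520/ 16665299 - 57991785 *sqrt(14)/ 116657093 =9.09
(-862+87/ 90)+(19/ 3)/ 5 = -25793/ 30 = -859.77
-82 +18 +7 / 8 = -505 / 8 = -63.12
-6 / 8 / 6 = -1 / 8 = -0.12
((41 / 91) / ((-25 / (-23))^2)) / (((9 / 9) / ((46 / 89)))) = 997694 / 5061875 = 0.20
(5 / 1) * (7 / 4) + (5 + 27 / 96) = 449 / 32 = 14.03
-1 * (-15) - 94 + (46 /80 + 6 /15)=-3121 /40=-78.02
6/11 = 0.55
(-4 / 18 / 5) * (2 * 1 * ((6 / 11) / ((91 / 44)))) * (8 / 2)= -128 / 1365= -0.09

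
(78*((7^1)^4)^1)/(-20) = -93639/10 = -9363.90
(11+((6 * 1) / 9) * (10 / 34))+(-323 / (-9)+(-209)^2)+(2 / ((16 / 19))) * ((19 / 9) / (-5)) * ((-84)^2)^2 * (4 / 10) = -76218653483 / 3825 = -19926445.36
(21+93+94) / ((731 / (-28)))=-5824 / 731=-7.97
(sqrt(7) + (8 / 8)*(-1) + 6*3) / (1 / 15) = 15*sqrt(7) + 255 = 294.69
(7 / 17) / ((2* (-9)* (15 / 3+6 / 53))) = -371 / 82926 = -0.00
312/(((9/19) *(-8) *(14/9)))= -741/14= -52.93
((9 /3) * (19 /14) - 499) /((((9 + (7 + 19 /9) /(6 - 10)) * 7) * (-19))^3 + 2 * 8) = 20204964 /29174879041315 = 0.00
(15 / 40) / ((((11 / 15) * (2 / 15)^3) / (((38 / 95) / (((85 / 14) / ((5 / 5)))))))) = 42525 / 2992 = 14.21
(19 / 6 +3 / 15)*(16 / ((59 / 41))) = 33128 / 885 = 37.43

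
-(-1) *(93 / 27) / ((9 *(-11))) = -31 / 891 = -0.03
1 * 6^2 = 36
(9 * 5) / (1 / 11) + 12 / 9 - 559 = -188 / 3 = -62.67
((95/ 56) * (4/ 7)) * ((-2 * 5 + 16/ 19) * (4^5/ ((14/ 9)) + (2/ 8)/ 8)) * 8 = -64146405/ 1372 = -46753.94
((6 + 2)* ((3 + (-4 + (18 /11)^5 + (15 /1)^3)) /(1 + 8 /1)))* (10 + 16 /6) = 165763795168 /4348377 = 38120.84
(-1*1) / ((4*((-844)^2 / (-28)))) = 7 / 712336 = 0.00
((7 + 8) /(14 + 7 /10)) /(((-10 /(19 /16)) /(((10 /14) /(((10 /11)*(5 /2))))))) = -209 /5488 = -0.04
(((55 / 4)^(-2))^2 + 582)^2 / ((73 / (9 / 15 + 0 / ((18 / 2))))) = 85088091314411904108 / 30562887330078125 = 2784.03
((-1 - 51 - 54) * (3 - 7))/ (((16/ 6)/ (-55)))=-8745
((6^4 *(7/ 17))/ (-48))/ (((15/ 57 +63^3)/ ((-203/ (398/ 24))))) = 4373838/ 8036143967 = 0.00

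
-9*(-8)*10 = 720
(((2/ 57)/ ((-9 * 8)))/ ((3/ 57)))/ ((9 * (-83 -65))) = 0.00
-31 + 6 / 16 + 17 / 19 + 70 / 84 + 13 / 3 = -11201 / 456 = -24.56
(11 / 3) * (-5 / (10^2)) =-11 / 60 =-0.18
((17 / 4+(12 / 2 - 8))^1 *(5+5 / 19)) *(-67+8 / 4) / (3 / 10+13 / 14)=-511875 / 817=-626.53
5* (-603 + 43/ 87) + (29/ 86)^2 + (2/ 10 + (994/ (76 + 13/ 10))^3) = -1316515545614180221/ 1486019954367420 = -885.93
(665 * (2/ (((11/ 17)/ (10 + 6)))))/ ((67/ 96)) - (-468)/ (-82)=1423714902/ 30217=47116.36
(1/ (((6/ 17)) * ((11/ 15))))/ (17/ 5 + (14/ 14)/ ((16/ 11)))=0.95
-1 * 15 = -15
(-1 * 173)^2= 29929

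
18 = 18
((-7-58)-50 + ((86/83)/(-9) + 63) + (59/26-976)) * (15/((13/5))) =-498099475/84162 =-5918.34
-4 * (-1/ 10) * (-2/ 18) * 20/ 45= -8/ 405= -0.02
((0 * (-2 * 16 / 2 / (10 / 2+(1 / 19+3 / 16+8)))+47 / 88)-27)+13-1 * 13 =-2329 / 88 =-26.47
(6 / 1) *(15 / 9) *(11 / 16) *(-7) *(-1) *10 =1925 / 4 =481.25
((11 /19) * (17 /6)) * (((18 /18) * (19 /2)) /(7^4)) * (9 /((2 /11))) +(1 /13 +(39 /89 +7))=174153407 /22223656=7.84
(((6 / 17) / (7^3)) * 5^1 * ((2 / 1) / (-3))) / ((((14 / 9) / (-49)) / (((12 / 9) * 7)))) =120 / 119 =1.01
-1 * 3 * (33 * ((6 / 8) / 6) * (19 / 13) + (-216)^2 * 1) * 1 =-14558553 / 104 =-139986.09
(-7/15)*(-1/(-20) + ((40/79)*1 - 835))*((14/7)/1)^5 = 73831576/5925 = 12461.03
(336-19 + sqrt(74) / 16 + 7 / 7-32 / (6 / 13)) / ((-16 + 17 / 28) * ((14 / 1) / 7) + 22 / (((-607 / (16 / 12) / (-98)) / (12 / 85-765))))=-538858180 / 7916121903-361165 * sqrt(74) / 21109658408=-0.07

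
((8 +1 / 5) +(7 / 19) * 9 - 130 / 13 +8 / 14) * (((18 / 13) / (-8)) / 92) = -3123 / 795340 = -0.00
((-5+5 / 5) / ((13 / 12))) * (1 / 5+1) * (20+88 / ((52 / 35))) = -59328 / 169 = -351.05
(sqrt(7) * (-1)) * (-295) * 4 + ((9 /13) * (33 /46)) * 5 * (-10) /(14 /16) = -59400 /2093 + 1180 * sqrt(7) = 3093.61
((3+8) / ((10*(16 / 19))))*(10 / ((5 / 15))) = 627 / 16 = 39.19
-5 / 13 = -0.38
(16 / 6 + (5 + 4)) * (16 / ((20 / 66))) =616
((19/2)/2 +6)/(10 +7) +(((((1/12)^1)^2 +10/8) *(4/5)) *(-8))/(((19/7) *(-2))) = 2.11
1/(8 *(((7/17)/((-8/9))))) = -17/63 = -0.27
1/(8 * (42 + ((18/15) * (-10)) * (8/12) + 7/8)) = 0.00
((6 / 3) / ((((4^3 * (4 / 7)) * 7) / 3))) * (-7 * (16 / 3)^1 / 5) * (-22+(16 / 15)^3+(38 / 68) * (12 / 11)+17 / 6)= 153242047 / 50490000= 3.04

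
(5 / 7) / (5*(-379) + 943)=-0.00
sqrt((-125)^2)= 125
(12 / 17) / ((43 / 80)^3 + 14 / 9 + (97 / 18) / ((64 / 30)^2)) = 0.24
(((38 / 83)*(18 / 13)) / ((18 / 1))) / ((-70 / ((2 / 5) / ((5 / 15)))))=-114 / 188825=-0.00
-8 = -8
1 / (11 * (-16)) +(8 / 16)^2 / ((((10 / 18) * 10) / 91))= 17993 / 4400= 4.09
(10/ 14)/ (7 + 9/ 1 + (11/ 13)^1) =65/ 1533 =0.04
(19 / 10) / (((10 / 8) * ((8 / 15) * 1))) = 2.85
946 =946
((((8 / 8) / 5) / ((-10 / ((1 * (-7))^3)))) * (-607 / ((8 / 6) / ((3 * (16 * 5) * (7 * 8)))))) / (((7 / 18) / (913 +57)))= -104693456448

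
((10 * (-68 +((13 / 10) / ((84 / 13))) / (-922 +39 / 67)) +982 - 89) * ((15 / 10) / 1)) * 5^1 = 1104551297 / 691432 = 1597.48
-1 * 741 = -741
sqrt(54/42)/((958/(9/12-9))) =-99 * sqrt(7)/26824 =-0.01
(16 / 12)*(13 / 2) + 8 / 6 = 10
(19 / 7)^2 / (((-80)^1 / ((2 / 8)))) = -361 / 15680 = -0.02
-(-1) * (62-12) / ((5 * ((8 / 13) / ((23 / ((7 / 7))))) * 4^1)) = 1495 / 16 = 93.44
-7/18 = -0.39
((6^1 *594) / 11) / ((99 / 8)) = 288 / 11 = 26.18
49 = 49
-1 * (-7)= 7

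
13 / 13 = 1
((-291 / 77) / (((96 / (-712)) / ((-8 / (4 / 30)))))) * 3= -388485 / 77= -5045.26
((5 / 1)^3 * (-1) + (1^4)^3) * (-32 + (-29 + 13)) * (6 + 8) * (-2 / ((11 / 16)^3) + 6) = -17165568 / 1331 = -12896.75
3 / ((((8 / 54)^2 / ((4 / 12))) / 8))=729 / 2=364.50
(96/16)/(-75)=-0.08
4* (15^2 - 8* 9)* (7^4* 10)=14694120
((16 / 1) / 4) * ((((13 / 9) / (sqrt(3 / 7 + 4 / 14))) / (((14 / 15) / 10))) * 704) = 183040 * sqrt(35) / 21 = 51565.68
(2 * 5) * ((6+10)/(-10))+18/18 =-15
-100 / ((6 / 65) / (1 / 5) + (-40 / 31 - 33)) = 2.96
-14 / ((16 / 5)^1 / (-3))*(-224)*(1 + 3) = -11760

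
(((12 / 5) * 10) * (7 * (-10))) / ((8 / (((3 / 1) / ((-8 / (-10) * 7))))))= -225 / 2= -112.50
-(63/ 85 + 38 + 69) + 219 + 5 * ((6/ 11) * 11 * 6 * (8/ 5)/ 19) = 204163/ 1615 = 126.42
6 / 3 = 2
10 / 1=10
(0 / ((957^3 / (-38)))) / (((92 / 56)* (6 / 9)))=0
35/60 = 7/12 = 0.58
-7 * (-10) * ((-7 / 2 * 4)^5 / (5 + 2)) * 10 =-53782400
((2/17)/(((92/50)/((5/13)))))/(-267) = -125/1357161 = -0.00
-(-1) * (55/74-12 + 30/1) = 1387/74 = 18.74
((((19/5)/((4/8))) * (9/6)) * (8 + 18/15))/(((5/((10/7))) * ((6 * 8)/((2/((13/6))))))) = 0.58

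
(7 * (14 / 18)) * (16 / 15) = 784 / 135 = 5.81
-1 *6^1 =-6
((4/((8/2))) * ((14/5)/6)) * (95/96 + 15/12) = 301/288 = 1.05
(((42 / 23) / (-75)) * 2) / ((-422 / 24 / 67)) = 22512 / 121325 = 0.19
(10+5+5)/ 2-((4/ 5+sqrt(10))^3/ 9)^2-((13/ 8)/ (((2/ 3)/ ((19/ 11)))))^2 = -1281394478321/ 39204000000-1826144 * sqrt(10)/ 253125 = -55.50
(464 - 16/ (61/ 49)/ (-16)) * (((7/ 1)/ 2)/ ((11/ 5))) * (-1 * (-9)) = 8931195/ 1342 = 6655.14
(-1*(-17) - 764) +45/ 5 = -738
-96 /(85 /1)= -96 /85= -1.13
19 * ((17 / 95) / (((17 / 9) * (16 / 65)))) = 117 / 16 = 7.31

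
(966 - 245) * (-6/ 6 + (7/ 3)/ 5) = -5768/ 15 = -384.53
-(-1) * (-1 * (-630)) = 630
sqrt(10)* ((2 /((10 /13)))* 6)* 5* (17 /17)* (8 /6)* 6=624* sqrt(10)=1973.26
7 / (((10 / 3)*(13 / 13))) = 21 / 10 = 2.10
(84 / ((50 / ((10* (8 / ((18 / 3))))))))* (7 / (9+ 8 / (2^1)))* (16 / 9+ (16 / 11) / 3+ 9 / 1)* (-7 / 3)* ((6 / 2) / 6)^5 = -76489 / 7722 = -9.91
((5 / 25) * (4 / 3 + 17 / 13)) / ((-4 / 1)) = -0.13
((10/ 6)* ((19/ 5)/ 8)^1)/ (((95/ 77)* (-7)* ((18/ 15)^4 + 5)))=-1375/ 106104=-0.01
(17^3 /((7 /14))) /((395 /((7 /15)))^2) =481474 /35105625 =0.01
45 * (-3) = -135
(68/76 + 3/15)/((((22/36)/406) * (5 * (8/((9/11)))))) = 855036/57475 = 14.88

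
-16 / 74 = -0.22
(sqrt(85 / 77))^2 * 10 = 850 / 77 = 11.04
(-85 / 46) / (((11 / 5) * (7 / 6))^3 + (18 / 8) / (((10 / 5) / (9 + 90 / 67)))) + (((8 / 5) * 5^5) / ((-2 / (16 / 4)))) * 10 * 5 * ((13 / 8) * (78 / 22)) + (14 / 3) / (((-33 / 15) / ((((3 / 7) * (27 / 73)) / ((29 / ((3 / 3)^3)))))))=-3621428646701695980 / 1257142849963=-2880681.89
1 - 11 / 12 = 0.08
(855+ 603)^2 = 2125764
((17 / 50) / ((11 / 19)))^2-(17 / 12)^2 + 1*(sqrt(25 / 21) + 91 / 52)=957719 / 10890000 + 5*sqrt(21) / 21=1.18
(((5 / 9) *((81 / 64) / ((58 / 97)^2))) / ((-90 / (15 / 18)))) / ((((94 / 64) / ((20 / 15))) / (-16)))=94090 / 355743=0.26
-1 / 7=-0.14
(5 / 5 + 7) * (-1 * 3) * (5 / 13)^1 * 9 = -1080 / 13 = -83.08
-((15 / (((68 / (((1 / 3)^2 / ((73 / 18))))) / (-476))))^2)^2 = -1944810000 / 28398241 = -68.48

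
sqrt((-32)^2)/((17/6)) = 192/17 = 11.29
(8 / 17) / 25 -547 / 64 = -231963 / 27200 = -8.53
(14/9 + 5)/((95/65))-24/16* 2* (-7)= 4358/171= 25.49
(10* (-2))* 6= -120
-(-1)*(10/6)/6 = 5/18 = 0.28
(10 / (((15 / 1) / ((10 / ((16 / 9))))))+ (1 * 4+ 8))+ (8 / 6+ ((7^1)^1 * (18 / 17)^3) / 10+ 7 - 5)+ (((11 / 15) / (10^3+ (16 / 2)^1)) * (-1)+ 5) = 370138333 / 14856912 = 24.91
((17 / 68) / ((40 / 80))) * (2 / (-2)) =-1 / 2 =-0.50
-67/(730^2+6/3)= -67/532902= -0.00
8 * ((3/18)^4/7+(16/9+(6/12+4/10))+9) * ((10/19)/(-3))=-529709/32319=-16.39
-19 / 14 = -1.36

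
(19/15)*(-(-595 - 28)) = 11837/15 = 789.13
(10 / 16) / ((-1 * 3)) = -5 / 24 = -0.21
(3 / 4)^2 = 9 / 16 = 0.56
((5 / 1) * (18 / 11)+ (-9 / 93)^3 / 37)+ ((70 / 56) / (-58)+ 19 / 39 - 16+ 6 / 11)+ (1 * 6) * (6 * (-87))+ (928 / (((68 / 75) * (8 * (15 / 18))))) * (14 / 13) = -5545545049488299 / 1865009309592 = -2973.47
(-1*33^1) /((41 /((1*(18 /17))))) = -594 /697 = -0.85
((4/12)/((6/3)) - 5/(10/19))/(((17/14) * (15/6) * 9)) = -784/2295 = -0.34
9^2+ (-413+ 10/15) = -994/3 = -331.33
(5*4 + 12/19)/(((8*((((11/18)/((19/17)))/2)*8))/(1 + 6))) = 3087/374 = 8.25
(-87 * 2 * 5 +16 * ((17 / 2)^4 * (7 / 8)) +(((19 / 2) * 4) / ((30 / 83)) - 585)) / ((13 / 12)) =8607721 / 130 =66213.24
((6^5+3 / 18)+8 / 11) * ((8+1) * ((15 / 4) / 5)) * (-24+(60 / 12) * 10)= 60053175 / 44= 1364844.89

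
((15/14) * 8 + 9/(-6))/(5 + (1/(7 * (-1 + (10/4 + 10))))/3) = 6831/4834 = 1.41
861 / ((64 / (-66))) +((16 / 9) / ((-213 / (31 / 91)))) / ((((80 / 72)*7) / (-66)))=-6424999163 / 7236320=-887.88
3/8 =0.38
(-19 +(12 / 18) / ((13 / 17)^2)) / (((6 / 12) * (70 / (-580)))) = 1050380 / 3549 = 295.97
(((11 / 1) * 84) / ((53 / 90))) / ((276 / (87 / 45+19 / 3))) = 57288 / 1219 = 47.00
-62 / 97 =-0.64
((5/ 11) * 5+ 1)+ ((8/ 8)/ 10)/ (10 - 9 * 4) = 9349/ 2860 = 3.27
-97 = -97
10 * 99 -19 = 971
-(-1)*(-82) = -82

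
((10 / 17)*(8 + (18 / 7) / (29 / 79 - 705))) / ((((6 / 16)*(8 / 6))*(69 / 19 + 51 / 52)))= 2368064240 / 1161027903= 2.04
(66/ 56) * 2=33/ 14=2.36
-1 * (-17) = 17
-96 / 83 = -1.16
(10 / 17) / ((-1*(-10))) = 1 / 17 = 0.06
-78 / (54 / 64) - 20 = -1012 / 9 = -112.44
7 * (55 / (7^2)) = 55 / 7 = 7.86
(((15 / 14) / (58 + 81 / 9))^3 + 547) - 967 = -346623338865 / 825293672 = -420.00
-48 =-48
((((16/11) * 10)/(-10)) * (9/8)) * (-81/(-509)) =-1458/5599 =-0.26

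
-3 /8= -0.38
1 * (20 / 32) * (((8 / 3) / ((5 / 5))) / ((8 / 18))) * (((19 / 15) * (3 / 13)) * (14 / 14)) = 57 / 52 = 1.10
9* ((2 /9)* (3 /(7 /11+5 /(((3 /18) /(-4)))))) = -66 /1313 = -0.05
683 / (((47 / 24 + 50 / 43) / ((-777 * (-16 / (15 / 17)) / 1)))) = 49655695488 / 16105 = 3083247.16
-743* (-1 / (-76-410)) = -743 / 486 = -1.53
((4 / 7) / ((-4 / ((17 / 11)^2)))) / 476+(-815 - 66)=-20893813 / 23716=-881.00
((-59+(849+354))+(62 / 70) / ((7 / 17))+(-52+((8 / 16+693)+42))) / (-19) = -896529 / 9310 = -96.30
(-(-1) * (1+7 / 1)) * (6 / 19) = 48 / 19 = 2.53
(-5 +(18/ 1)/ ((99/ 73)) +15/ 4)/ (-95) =-529/ 4180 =-0.13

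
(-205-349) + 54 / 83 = -45928 / 83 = -553.35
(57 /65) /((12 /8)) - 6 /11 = 28 /715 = 0.04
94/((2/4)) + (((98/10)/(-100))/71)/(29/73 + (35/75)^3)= 6562527709/34907576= 188.00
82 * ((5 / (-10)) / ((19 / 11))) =-451 / 19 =-23.74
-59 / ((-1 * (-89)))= -59 / 89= -0.66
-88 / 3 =-29.33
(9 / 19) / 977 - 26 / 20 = -241229 / 185630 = -1.30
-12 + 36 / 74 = -426 / 37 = -11.51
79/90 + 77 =7009/90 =77.88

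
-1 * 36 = -36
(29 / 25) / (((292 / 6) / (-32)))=-1392 / 1825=-0.76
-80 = -80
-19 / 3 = -6.33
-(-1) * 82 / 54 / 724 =41 / 19548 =0.00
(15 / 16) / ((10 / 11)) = 33 / 32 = 1.03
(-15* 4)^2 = 3600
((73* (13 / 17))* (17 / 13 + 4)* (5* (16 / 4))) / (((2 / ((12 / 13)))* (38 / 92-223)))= -9268080 / 754273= -12.29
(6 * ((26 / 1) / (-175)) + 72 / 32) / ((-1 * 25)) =-951 / 17500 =-0.05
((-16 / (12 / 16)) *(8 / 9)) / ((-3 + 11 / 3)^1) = -28.44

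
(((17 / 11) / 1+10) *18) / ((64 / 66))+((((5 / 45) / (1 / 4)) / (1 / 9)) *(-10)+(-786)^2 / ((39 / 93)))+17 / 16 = 1473381.22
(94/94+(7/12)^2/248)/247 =0.00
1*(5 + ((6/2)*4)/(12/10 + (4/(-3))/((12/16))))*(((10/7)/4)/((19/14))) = -1025/247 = -4.15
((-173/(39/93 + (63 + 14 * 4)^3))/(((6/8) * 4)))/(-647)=5363/101397727422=0.00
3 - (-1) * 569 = 572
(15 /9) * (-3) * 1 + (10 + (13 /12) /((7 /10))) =275 /42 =6.55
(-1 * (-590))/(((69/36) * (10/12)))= 8496/23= 369.39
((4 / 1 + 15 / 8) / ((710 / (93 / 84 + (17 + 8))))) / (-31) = -34357 / 4930240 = -0.01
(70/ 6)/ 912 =0.01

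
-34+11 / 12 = -397 / 12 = -33.08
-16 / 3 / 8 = -2 / 3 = -0.67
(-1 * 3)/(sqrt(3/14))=-sqrt(42)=-6.48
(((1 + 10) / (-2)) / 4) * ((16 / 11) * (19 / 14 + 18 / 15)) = -179 / 35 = -5.11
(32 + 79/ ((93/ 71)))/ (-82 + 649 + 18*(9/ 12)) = 17170/ 107973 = 0.16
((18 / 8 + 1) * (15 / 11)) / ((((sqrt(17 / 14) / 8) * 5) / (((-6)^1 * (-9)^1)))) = 4212 * sqrt(238) / 187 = 347.48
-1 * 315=-315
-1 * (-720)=720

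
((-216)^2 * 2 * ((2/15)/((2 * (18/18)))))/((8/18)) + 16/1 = 70064/5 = 14012.80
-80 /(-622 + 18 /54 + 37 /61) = 7320 /56827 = 0.13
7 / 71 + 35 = 2492 / 71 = 35.10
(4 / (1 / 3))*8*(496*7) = 333312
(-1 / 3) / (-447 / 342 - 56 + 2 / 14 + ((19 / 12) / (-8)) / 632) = 0.01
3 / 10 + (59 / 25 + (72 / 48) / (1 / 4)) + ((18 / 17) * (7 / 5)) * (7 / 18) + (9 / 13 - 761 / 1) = -8299337 / 11050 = -751.07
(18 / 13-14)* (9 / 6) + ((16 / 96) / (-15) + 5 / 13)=-18.55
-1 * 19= -19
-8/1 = -8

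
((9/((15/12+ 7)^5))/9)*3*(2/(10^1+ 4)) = 1024/91315917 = 0.00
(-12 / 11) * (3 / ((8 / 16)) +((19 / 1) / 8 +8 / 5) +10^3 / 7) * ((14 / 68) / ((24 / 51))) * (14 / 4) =-898653 / 3520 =-255.30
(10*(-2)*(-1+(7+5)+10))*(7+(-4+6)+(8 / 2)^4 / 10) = -14532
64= 64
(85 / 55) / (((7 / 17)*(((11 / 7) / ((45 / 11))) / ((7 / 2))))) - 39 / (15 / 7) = 212933 / 13310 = 16.00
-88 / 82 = -44 / 41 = -1.07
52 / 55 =0.95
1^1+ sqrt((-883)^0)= 2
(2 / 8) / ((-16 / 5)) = -5 / 64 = -0.08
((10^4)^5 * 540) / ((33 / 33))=54000000000000000000000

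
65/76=0.86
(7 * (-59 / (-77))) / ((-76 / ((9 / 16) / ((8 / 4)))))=-531 / 26752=-0.02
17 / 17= 1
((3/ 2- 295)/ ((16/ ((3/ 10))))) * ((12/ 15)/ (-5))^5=28176/ 48828125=0.00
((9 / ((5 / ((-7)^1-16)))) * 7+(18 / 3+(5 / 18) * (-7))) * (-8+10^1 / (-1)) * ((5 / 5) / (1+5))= 25717 / 30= 857.23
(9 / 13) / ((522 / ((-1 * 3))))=-3 / 754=-0.00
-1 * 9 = -9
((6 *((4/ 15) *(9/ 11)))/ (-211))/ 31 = -72/ 359755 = -0.00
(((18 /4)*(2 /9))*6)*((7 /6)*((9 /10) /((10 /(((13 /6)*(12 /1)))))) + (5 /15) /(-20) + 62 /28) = 5174 /175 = 29.57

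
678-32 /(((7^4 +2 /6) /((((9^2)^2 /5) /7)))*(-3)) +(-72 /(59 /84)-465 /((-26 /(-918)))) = -765914604909 /48347845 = -15841.75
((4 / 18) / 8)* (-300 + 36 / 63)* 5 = -2620 / 63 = -41.59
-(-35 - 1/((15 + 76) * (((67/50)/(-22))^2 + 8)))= 30846307465/881288499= 35.00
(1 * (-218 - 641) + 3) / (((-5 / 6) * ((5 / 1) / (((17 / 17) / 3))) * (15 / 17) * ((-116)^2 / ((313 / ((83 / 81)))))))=15372369 / 8725375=1.76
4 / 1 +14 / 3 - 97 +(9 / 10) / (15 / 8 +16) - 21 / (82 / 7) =-15843409 / 175890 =-90.08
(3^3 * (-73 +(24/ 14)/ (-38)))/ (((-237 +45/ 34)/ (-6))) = -17836740/ 355243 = -50.21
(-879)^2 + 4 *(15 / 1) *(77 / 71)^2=3895239021 / 5041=772711.57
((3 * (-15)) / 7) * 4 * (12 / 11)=-28.05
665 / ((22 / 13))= 8645 / 22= 392.95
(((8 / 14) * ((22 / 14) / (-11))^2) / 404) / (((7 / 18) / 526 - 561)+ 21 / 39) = -123084 / 2389804293751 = -0.00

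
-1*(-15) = 15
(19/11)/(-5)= -19/55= -0.35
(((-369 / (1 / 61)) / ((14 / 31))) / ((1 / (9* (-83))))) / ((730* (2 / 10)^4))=65155114125 / 2044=31876278.93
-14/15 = -0.93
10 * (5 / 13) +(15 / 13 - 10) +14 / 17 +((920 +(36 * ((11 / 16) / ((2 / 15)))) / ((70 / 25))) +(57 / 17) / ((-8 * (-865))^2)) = 5596582334099 / 5698481600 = 982.12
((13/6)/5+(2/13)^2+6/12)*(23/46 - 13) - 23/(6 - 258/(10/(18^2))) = -28139165/2352818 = -11.96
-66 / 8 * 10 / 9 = -55 / 6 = -9.17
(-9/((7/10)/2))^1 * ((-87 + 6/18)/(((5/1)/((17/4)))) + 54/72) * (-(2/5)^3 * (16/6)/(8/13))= -520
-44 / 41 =-1.07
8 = 8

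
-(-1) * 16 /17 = 16 /17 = 0.94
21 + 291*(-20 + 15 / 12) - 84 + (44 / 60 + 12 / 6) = -330991 / 60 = -5516.52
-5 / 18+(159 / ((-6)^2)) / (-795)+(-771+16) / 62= -23177 / 1860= -12.46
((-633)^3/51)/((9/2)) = -1105168.35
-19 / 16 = -1.19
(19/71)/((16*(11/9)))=171/12496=0.01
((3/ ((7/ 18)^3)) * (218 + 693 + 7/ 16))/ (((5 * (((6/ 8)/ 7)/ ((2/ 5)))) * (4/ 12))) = 127572084/ 1225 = 104140.48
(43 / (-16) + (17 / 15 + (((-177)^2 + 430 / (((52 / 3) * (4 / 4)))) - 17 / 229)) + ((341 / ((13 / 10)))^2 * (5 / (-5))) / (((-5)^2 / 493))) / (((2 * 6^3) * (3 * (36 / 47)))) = -578638547100791 / 433352125440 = -1335.26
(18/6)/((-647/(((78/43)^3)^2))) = -0.17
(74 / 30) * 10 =24.67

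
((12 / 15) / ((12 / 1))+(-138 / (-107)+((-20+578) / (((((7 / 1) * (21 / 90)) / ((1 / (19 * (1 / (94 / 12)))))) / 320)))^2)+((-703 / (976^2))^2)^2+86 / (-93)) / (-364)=-24044629879541867879030601230032055241081809 / 4308387555620956563412171397886115840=-5580888.34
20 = 20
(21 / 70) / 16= 3 / 160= 0.02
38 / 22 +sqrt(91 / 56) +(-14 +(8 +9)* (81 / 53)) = sqrt(26) / 4 +7992 / 583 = 14.98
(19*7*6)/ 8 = 99.75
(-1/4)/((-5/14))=7/10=0.70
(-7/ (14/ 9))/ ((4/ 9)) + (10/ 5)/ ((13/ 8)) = -925/ 104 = -8.89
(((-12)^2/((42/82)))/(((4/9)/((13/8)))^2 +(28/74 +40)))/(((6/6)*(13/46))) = 1763530704/71712389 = 24.59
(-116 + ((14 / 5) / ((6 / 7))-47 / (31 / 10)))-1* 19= -68306 / 465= -146.89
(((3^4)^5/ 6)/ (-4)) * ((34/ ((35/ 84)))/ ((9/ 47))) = -61909794142.20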